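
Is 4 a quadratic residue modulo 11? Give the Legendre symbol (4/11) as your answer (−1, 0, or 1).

1

Pull out 2^2: since 11 ≡ 3 (mod 8), (2/11) = -1, so (2/11)^2 = +1.
Reached (1/11) = 1. Collecting the sign flips along the way, the symbol is +1.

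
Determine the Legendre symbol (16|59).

Euler's criterion: (16/59) ≡ 16^29 (mod 59).
16^2 ≡ 20 (mod 59)
16^4 ≡ 46 (mod 59)
16^8 ≡ 51 (mod 59)
16^16 ≡ 5 (mod 59)
16^29 = 16^(16+8+4+1) ≡ 1 (mod 59).
Result is 1, so (16/59) = 1.

1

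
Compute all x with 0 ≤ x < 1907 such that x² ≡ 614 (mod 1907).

481, 1426

Since 1907 ≡ 3 (mod 4), a square root of 614 is 614^((1907+1)/4) = 614^477 mod 1907.
Repeated squaring: 614^2≡1317, 614^4≡1026, 614^8≡12, 614^16≡144, 614^32≡1666, 614^64≡871, 614^128≡1562, 614^256≡791 (mod 1907).
614^477 = 614^(256+128+64+16+8+4+1) ≡ 1426 (mod 1907).
Check: 1426² = 2033476 ≡ 614 (mod 1907). The two roots are 481 and 1426.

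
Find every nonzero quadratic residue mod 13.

Square k = 1,…,6 (k and 13−k give the same square):
1²=1, 2²=4, 3²=9, 4²≡3, 5²≡12, 6²≡10 (mod 13).
So the quadratic residues mod 13 are {1, 3, 4, 9, 10, 12}.

1 3 4 9 10 12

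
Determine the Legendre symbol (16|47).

Pull out 2^4: since 47 ≡ 7 (mod 8), (2/47) = +1, so (2/47)^4 = +1.
Reached (1/47) = 1. Collecting the sign flips along the way, the symbol is +1.

1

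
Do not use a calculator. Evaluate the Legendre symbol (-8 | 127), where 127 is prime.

-1

First reduce: -8 ≡ 119 (mod 127).
Reciprocity: 119 ≡ 3 and 127 ≡ 3 (mod 4), so (119/127) = −(127/119).
Reduce top mod 119: now compute (8/119).
Pull out 2^3: since 119 ≡ 7 (mod 8), (2/119) = +1, so (2/119)^3 = +1.
Reached (1/119) = 1. Collecting the sign flips along the way, the symbol is -1.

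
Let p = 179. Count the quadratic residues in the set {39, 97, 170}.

(39/179) = +1 → QR.
(97/179) = -1 → non-residue.
(170/179) = -1 → non-residue.
Total quadratic residues among the 3: 1.

1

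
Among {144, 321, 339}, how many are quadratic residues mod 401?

(144/401) = +1 → QR.
(321/401) = +1 → QR.
(339/401) = -1 → non-residue.
Total quadratic residues among the 3: 2.

2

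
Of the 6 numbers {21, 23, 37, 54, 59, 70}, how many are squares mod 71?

2

(21/71) = -1 → non-residue.
(23/71) = -1 → non-residue.
(37/71) = +1 → QR.
(54/71) = +1 → QR.
(59/71) = -1 → non-residue.
(70/71) = -1 → non-residue.
Total quadratic residues among the 6: 2.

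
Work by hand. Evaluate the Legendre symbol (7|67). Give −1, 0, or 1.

-1

Reciprocity: 7 ≡ 3 and 67 ≡ 3 (mod 4), so (7/67) = −(67/7).
Reduce top mod 7: now compute (4/7).
Pull out 2^2: since 7 ≡ 7 (mod 8), (2/7) = +1, so (2/7)^2 = +1.
Reached (1/7) = 1. Collecting the sign flips along the way, the symbol is -1.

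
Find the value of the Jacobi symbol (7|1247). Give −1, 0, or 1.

-1

Reciprocity: 7 ≡ 3 and 1247 ≡ 3 (mod 4), so (7/1247) = −(1247/7).
Reduce top mod 7: now compute (1/7).
Reached (1/7) = 1. Collecting the sign flips along the way, the symbol is -1.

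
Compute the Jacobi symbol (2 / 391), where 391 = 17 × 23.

Pull out 2: since 391 ≡ 7 (mod 8), (2/391) = +1.
Reached (1/391) = 1. Collecting the sign flips along the way, the symbol is +1.

1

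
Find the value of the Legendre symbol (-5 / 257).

First reduce: -5 ≡ 252 (mod 257).
Pull out 2^2: since 257 ≡ 1 (mod 8), (2/257) = +1, so (2/257)^2 = +1.
Reciprocity: 63 ≡ 3 and 257 ≡ 1 (mod 4), so (63/257) = +(257/63).
Reduce top mod 63: now compute (5/63).
Reciprocity: 5 ≡ 1 and 63 ≡ 3 (mod 4), so (5/63) = +(63/5).
Reduce top mod 5: now compute (3/5).
Reciprocity: 3 ≡ 3 and 5 ≡ 1 (mod 4), so (3/5) = +(5/3).
Reduce top mod 3: now compute (2/3).
Pull out 2: since 3 ≡ 3 (mod 8), (2/3) = -1.
Reached (1/3) = 1. Collecting the sign flips along the way, the symbol is -1.

-1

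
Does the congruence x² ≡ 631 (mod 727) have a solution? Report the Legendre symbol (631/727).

Reciprocity: 631 ≡ 3 and 727 ≡ 3 (mod 4), so (631/727) = −(727/631).
Reduce top mod 631: now compute (96/631).
Pull out 2^5: since 631 ≡ 7 (mod 8), (2/631) = +1, so (2/631)^5 = +1.
Reciprocity: 3 ≡ 3 and 631 ≡ 3 (mod 4), so (3/631) = −(631/3).
Reduce top mod 3: now compute (1/3).
Reached (1/3) = 1. Collecting the sign flips along the way, the symbol is +1.

1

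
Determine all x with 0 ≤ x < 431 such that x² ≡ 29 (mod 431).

Since 431 ≡ 3 (mod 4), a square root of 29 is 29^((431+1)/4) = 29^108 mod 431.
Repeated squaring: 29^2≡410, 29^4≡10, 29^8≡100, 29^16≡87, 29^32≡242, 29^64≡379 (mod 431).
29^108 = 29^(64+32+8+4) ≡ 338 (mod 431).
Check: 338² = 114244 ≡ 29 (mod 431). The two roots are 93 and 338.

93, 338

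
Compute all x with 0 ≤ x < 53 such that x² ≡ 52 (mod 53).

23, 30

53 ≡ 1 (mod 4), so we find a root by search.
Trying successive values, 23² = 529 ≡ 52 (mod 53). The other root is 53 − 23 = 30.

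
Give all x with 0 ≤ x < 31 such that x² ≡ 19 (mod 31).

9, 22

Since 31 ≡ 3 (mod 4), a square root of 19 is 19^((31+1)/4) = 19^8 mod 31.
Repeated squaring: 19^2≡20, 19^4≡28, 19^8≡9 (mod 31).
19^8 = 19^(8) ≡ 9 (mod 31).
Check: 9² = 81 ≡ 19 (mod 31). The two roots are 9 and 22.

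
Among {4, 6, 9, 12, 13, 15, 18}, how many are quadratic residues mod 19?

3

(4/19) = +1 → QR.
(6/19) = +1 → QR.
(9/19) = +1 → QR.
(12/19) = -1 → non-residue.
(13/19) = -1 → non-residue.
(15/19) = -1 → non-residue.
(18/19) = -1 → non-residue.
Total quadratic residues among the 7: 3.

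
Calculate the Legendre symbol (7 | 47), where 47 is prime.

1

Reciprocity: 7 ≡ 3 and 47 ≡ 3 (mod 4), so (7/47) = −(47/7).
Reduce top mod 7: now compute (5/7).
Reciprocity: 5 ≡ 1 and 7 ≡ 3 (mod 4), so (5/7) = +(7/5).
Reduce top mod 5: now compute (2/5).
Pull out 2: since 5 ≡ 5 (mod 8), (2/5) = -1.
Reached (1/5) = 1. Collecting the sign flips along the way, the symbol is +1.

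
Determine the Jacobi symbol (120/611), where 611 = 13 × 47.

Pull out 2^3: since 611 ≡ 3 (mod 8), (2/611) = -1, so (2/611)^3 = -1.
Reciprocity: 15 ≡ 3 and 611 ≡ 3 (mod 4), so (15/611) = −(611/15).
Reduce top mod 15: now compute (11/15).
Reciprocity: 11 ≡ 3 and 15 ≡ 3 (mod 4), so (11/15) = −(15/11).
Reduce top mod 11: now compute (4/11).
Pull out 2^2: since 11 ≡ 3 (mod 8), (2/11) = -1, so (2/11)^2 = +1.
Reached (1/11) = 1. Collecting the sign flips along the way, the symbol is -1.

-1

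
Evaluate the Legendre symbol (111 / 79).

Euler's criterion: (111/79) ≡ 32^39 (mod 79).
32^2 ≡ 76 (mod 79)
32^4 ≡ 9 (mod 79)
32^8 ≡ 2 (mod 79)
32^16 ≡ 4 (mod 79)
32^32 ≡ 16 (mod 79)
32^39 = 32^(32+4+2+1) ≡ 1 (mod 79).
Result is 1, so (111/79) = 1.

1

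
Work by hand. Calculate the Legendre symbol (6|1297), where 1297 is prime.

1

Pull out 2: since 1297 ≡ 1 (mod 8), (2/1297) = +1.
Reciprocity: 3 ≡ 3 and 1297 ≡ 1 (mod 4), so (3/1297) = +(1297/3).
Reduce top mod 3: now compute (1/3).
Reached (1/3) = 1. Collecting the sign flips along the way, the symbol is +1.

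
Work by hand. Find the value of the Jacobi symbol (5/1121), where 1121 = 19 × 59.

Reciprocity: 5 ≡ 1 and 1121 ≡ 1 (mod 4), so (5/1121) = +(1121/5).
Reduce top mod 5: now compute (1/5).
Reached (1/5) = 1. Collecting the sign flips along the way, the symbol is +1.

1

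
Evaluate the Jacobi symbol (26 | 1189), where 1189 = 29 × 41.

1

Pull out 2: since 1189 ≡ 5 (mod 8), (2/1189) = -1.
Reciprocity: 13 ≡ 1 and 1189 ≡ 1 (mod 4), so (13/1189) = +(1189/13).
Reduce top mod 13: now compute (6/13).
Pull out 2: since 13 ≡ 5 (mod 8), (2/13) = -1.
Reciprocity: 3 ≡ 3 and 13 ≡ 1 (mod 4), so (3/13) = +(13/3).
Reduce top mod 3: now compute (1/3).
Reached (1/3) = 1. Collecting the sign flips along the way, the symbol is +1.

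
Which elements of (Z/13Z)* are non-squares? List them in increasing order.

Square k = 1,…,6 (k and 13−k give the same square):
1²=1, 2²=4, 3²=9, 4²≡3, 5²≡12, 6²≡10 (mod 13).
The residues are {1, 3, 4, 9, 10, 12}; the non-residues are the remaining 6 nonzero classes.

2, 5, 6, 7, 8, 11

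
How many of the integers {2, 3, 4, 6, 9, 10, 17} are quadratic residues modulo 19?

4

(2/19) = -1 → non-residue.
(3/19) = -1 → non-residue.
(4/19) = +1 → QR.
(6/19) = +1 → QR.
(9/19) = +1 → QR.
(10/19) = -1 → non-residue.
(17/19) = +1 → QR.
Total quadratic residues among the 7: 4.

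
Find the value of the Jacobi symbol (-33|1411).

-1

First reduce: -33 ≡ 1378 (mod 1411).
Pull out 2: since 1411 ≡ 3 (mod 8), (2/1411) = -1.
Reciprocity: 689 ≡ 1 and 1411 ≡ 3 (mod 4), so (689/1411) = +(1411/689).
Reduce top mod 689: now compute (33/689).
Reciprocity: 33 ≡ 1 and 689 ≡ 1 (mod 4), so (33/689) = +(689/33).
Reduce top mod 33: now compute (29/33).
Reciprocity: 29 ≡ 1 and 33 ≡ 1 (mod 4), so (29/33) = +(33/29).
Reduce top mod 29: now compute (4/29).
Pull out 2^2: since 29 ≡ 5 (mod 8), (2/29) = -1, so (2/29)^2 = +1.
Reached (1/29) = 1. Collecting the sign flips along the way, the symbol is -1.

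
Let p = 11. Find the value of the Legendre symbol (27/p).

1

First reduce: 27 ≡ 5 (mod 11).
Reciprocity: 5 ≡ 1 and 11 ≡ 3 (mod 4), so (5/11) = +(11/5).
Reduce top mod 5: now compute (1/5).
Reached (1/5) = 1. Collecting the sign flips along the way, the symbol is +1.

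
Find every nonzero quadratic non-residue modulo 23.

5 7 10 11 14 15 17 19 20 21 22

Square k = 1,…,11 (k and 23−k give the same square):
1²=1, 2²=4, 3²=9, 4²=16, 5²≡2, 6²≡13, 7²≡3, 8²≡18, 9²≡12, 10²≡8, 11²≡6 (mod 23).
The residues are {1, 2, 3, 4, 6, 8, 9, 12, 13, 16, 18}; the non-residues are the remaining 11 nonzero classes.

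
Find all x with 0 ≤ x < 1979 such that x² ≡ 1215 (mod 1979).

444, 1535

Since 1979 ≡ 3 (mod 4), a square root of 1215 is 1215^((1979+1)/4) = 1215^495 mod 1979.
Repeated squaring: 1215^2≡1870, 1215^4≡7, 1215^8≡49, 1215^16≡422, 1215^32≡1953, 1215^64≡676, 1215^128≡1806, 1215^256≡244 (mod 1979).
1215^495 = 1215^(256+128+64+32+8+4+2+1) ≡ 1535 (mod 1979).
Check: 1535² = 2356225 ≡ 1215 (mod 1979). The two roots are 444 and 1535.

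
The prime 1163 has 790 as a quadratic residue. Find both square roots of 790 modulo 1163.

Since 1163 ≡ 3 (mod 4), a square root of 790 is 790^((1163+1)/4) = 790^291 mod 1163.
Repeated squaring: 790^2≡732, 790^4≡844, 790^8≡580, 790^16≡293, 790^32≡950, 790^64≡12, 790^128≡144, 790^256≡965 (mod 1163).
790^291 = 790^(256+32+2+1) ≡ 904 (mod 1163).
Check: 904² = 817216 ≡ 790 (mod 1163). The two roots are 259 and 904.

259, 904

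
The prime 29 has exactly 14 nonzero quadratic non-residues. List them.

Square k = 1,…,14 (k and 29−k give the same square):
1²=1, 2²=4, 3²=9, 4²=16, 5²=25, 6²≡7, 7²≡20, 8²≡6, 9²≡23, 10²≡13, 11²≡5, 12²≡28, 13²≡24, 14²≡22 (mod 29).
The residues are {1, 4, 5, 6, 7, 9, 13, 16, 20, 22, 23, 24, 25, 28}; the non-residues are the remaining 14 nonzero classes.

2,3,8,10,11,12,14,15,17,18,19,21,26,27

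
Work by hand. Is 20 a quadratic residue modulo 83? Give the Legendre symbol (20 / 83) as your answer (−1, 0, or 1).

-1

Pull out 2^2: since 83 ≡ 3 (mod 8), (2/83) = -1, so (2/83)^2 = +1.
Reciprocity: 5 ≡ 1 and 83 ≡ 3 (mod 4), so (5/83) = +(83/5).
Reduce top mod 5: now compute (3/5).
Reciprocity: 3 ≡ 3 and 5 ≡ 1 (mod 4), so (3/5) = +(5/3).
Reduce top mod 3: now compute (2/3).
Pull out 2: since 3 ≡ 3 (mod 8), (2/3) = -1.
Reached (1/3) = 1. Collecting the sign flips along the way, the symbol is -1.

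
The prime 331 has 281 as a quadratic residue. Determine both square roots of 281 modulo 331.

44, 287

Since 331 ≡ 3 (mod 4), a square root of 281 is 281^((331+1)/4) = 281^83 mod 331.
Repeated squaring: 281^2≡183, 281^4≡58, 281^8≡54, 281^16≡268, 281^32≡328, 281^64≡9 (mod 331).
281^83 = 281^(64+16+2+1) ≡ 287 (mod 331).
Check: 287² = 82369 ≡ 281 (mod 331). The two roots are 44 and 287.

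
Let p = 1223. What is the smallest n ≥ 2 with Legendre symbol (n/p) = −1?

5

(2/1223) = +1, so 2 is a residue.
(3/1223) = +1, so 3 is a residue.
(4/1223) = +1, so 4 is a residue.
(5/1223) = −1, so 5 is the smallest positive non-residue mod 1223.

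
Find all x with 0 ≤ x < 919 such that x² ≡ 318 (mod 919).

Since 919 ≡ 3 (mod 4), a square root of 318 is 318^((919+1)/4) = 318^230 mod 919.
Repeated squaring: 318^2≡34, 318^4≡237, 318^8≡110, 318^16≡153, 318^32≡434, 318^64≡880, 318^128≡602 (mod 919).
318^230 = 318^(128+64+32+4+2) ≡ 602 (mod 919).
Check: 602² = 362404 ≡ 318 (mod 919). The two roots are 317 and 602.

317, 602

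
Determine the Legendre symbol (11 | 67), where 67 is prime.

-1

Euler's criterion: (11/67) ≡ 11^33 (mod 67).
11^2 ≡ 54 (mod 67)
11^4 ≡ 35 (mod 67)
11^8 ≡ 19 (mod 67)
11^16 ≡ 26 (mod 67)
11^32 ≡ 6 (mod 67)
11^33 = 11^(32+1) ≡ 66 (mod 67).
Result is 66 ≡ −1, so (11/67) = −1.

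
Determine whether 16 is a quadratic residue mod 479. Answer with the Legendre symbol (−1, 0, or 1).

1

Pull out 2^4: since 479 ≡ 7 (mod 8), (2/479) = +1, so (2/479)^4 = +1.
Reached (1/479) = 1. Collecting the sign flips along the way, the symbol is +1.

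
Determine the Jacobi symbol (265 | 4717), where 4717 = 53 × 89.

0

Reciprocity: 265 ≡ 1 and 4717 ≡ 1 (mod 4), so (265/4717) = +(4717/265).
Reduce top mod 265: now compute (212/265).
Pull out 2^2: since 265 ≡ 1 (mod 8), (2/265) = +1, so (2/265)^2 = +1.
Reciprocity: 53 ≡ 1 and 265 ≡ 1 (mod 4), so (53/265) = +(265/53).
Reduce top mod 53: now compute (0/53).
Top reduces to 0: gcd > 1, so the symbol is 0.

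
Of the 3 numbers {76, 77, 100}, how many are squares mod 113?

(76/113) = -1 → non-residue.
(77/113) = +1 → QR.
(100/113) = +1 → QR.
Total quadratic residues among the 3: 2.

2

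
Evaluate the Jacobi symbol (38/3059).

0

Pull out 2: since 3059 ≡ 3 (mod 8), (2/3059) = -1.
Reciprocity: 19 ≡ 3 and 3059 ≡ 3 (mod 4), so (19/3059) = −(3059/19).
Reduce top mod 19: now compute (0/19).
Top reduces to 0: gcd > 1, so the symbol is 0.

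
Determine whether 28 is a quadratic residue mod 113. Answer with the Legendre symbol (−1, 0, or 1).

Pull out 2^2: since 113 ≡ 1 (mod 8), (2/113) = +1, so (2/113)^2 = +1.
Reciprocity: 7 ≡ 3 and 113 ≡ 1 (mod 4), so (7/113) = +(113/7).
Reduce top mod 7: now compute (1/7).
Reached (1/7) = 1. Collecting the sign flips along the way, the symbol is +1.

1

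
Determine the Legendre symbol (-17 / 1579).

First reduce: -17 ≡ 1562 (mod 1579).
Pull out 2: since 1579 ≡ 3 (mod 8), (2/1579) = -1.
Reciprocity: 781 ≡ 1 and 1579 ≡ 3 (mod 4), so (781/1579) = +(1579/781).
Reduce top mod 781: now compute (17/781).
Reciprocity: 17 ≡ 1 and 781 ≡ 1 (mod 4), so (17/781) = +(781/17).
Reduce top mod 17: now compute (16/17).
Pull out 2^4: since 17 ≡ 1 (mod 8), (2/17) = +1, so (2/17)^4 = +1.
Reached (1/17) = 1. Collecting the sign flips along the way, the symbol is -1.

-1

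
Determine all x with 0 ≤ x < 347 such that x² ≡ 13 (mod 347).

56, 291

Since 347 ≡ 3 (mod 4), a square root of 13 is 13^((347+1)/4) = 13^87 mod 347.
Repeated squaring: 13^2≡169, 13^4≡107, 13^8≡345, 13^16≡4, 13^32≡16, 13^64≡256 (mod 347).
13^87 = 13^(64+16+4+2+1) ≡ 56 (mod 347).
Check: 56² = 3136 ≡ 13 (mod 347). The two roots are 56 and 291.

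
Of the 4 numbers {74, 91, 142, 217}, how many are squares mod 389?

(74/389) = +1 → QR.
(91/389) = +1 → QR.
(142/389) = +1 → QR.
(217/389) = -1 → non-residue.
Total quadratic residues among the 4: 3.

3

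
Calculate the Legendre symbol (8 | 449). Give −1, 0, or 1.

1

Euler's criterion: (8/449) ≡ 8^224 (mod 449).
8^2 ≡ 64 (mod 449)
8^4 ≡ 55 (mod 449)
8^8 ≡ 331 (mod 449)
8^16 ≡ 5 (mod 449)
8^32 ≡ 25 (mod 449)
8^64 ≡ 176 (mod 449)
8^128 ≡ 444 (mod 449)
8^224 = 8^(128+64+32) ≡ 1 (mod 449).
Result is 1, so (8/449) = 1.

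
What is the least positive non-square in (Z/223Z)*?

3

(2/223) = +1, so 2 is a residue.
(3/223) = −1, so 3 is the smallest positive non-residue mod 223.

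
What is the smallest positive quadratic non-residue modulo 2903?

(2/2903) = +1, so 2 is a residue.
(3/2903) = +1, so 3 is a residue.
(4/2903) = +1, so 4 is a residue.
(5/2903) = −1, so 5 is the smallest positive non-residue mod 2903.

5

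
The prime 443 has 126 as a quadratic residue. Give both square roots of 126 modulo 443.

90, 353

Since 443 ≡ 3 (mod 4), a square root of 126 is 126^((443+1)/4) = 126^111 mod 443.
Repeated squaring: 126^2≡371, 126^4≡311, 126^8≡147, 126^16≡345, 126^32≡301, 126^64≡229 (mod 443).
126^111 = 126^(64+32+8+4+2+1) ≡ 90 (mod 443).
Check: 90² = 8100 ≡ 126 (mod 443). The two roots are 90 and 353.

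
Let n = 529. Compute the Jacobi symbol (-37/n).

1

First reduce: -37 ≡ 492 (mod 529).
Pull out 2^2: since 529 ≡ 1 (mod 8), (2/529) = +1, so (2/529)^2 = +1.
Reciprocity: 123 ≡ 3 and 529 ≡ 1 (mod 4), so (123/529) = +(529/123).
Reduce top mod 123: now compute (37/123).
Reciprocity: 37 ≡ 1 and 123 ≡ 3 (mod 4), so (37/123) = +(123/37).
Reduce top mod 37: now compute (12/37).
Pull out 2^2: since 37 ≡ 5 (mod 8), (2/37) = -1, so (2/37)^2 = +1.
Reciprocity: 3 ≡ 3 and 37 ≡ 1 (mod 4), so (3/37) = +(37/3).
Reduce top mod 3: now compute (1/3).
Reached (1/3) = 1. Collecting the sign flips along the way, the symbol is +1.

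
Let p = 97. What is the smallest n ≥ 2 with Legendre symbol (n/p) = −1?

5

(2/97) = +1, so 2 is a residue.
(3/97) = +1, so 3 is a residue.
(4/97) = +1, so 4 is a residue.
(5/97) = −1, so 5 is the smallest positive non-residue mod 97.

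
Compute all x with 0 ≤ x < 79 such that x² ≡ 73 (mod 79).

Since 79 ≡ 3 (mod 4), a square root of 73 is 73^((79+1)/4) = 73^20 mod 79.
Repeated squaring: 73^2≡36, 73^4≡32, 73^8≡76, 73^16≡9 (mod 79).
73^20 = 73^(16+4) ≡ 51 (mod 79).
Check: 51² = 2601 ≡ 73 (mod 79). The two roots are 28 and 51.

28, 51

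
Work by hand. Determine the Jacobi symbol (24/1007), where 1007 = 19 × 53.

Pull out 2^3: since 1007 ≡ 7 (mod 8), (2/1007) = +1, so (2/1007)^3 = +1.
Reciprocity: 3 ≡ 3 and 1007 ≡ 3 (mod 4), so (3/1007) = −(1007/3).
Reduce top mod 3: now compute (2/3).
Pull out 2: since 3 ≡ 3 (mod 8), (2/3) = -1.
Reached (1/3) = 1. Collecting the sign flips along the way, the symbol is +1.

1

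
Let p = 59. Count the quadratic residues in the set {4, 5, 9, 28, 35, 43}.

5

(4/59) = +1 → QR.
(5/59) = +1 → QR.
(9/59) = +1 → QR.
(28/59) = +1 → QR.
(35/59) = +1 → QR.
(43/59) = -1 → non-residue.
Total quadratic residues among the 6: 5.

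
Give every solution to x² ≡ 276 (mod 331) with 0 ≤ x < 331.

Since 331 ≡ 3 (mod 4), a square root of 276 is 276^((331+1)/4) = 276^83 mod 331.
Repeated squaring: 276^2≡46, 276^4≡130, 276^8≡19, 276^16≡30, 276^32≡238, 276^64≡43 (mod 331).
276^83 = 276^(64+16+2+1) ≡ 291 (mod 331).
Check: 291² = 84681 ≡ 276 (mod 331). The two roots are 40 and 291.

40, 291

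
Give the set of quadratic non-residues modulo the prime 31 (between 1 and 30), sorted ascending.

Square k = 1,…,15 (k and 31−k give the same square):
1²=1, 2²=4, 3²=9, 4²=16, 5²=25, 6²≡5, 7²≡18, 8²≡2, 9²≡19, 10²≡7, 11²≡28, 12²≡20, 13²≡14, 14²≡10, 15²≡8 (mod 31).
The residues are {1, 2, 4, 5, 7, 8, 9, 10, 14, 16, 18, 19, 20, 25, 28}; the non-residues are the remaining 15 nonzero classes.

3 6 11 12 13 15 17 21 22 23 24 26 27 29 30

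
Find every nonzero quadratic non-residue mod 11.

Square k = 1,…,5 (k and 11−k give the same square):
1²=1, 2²=4, 3²=9, 4²≡5, 5²≡3 (mod 11).
The residues are {1, 3, 4, 5, 9}; the non-residues are the remaining 5 nonzero classes.

2,6,7,8,10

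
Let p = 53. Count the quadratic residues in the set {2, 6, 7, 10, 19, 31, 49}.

(2/53) = -1 → non-residue.
(6/53) = +1 → QR.
(7/53) = +1 → QR.
(10/53) = +1 → QR.
(19/53) = -1 → non-residue.
(31/53) = -1 → non-residue.
(49/53) = +1 → QR.
Total quadratic residues among the 7: 4.

4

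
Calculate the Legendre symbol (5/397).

-1

Reciprocity: 5 ≡ 1 and 397 ≡ 1 (mod 4), so (5/397) = +(397/5).
Reduce top mod 5: now compute (2/5).
Pull out 2: since 5 ≡ 5 (mod 8), (2/5) = -1.
Reached (1/5) = 1. Collecting the sign flips along the way, the symbol is -1.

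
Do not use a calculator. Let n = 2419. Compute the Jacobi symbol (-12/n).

1

First reduce: -12 ≡ 2407 (mod 2419).
Reciprocity: 2407 ≡ 3 and 2419 ≡ 3 (mod 4), so (2407/2419) = −(2419/2407).
Reduce top mod 2407: now compute (12/2407).
Pull out 2^2: since 2407 ≡ 7 (mod 8), (2/2407) = +1, so (2/2407)^2 = +1.
Reciprocity: 3 ≡ 3 and 2407 ≡ 3 (mod 4), so (3/2407) = −(2407/3).
Reduce top mod 3: now compute (1/3).
Reached (1/3) = 1. Collecting the sign flips along the way, the symbol is +1.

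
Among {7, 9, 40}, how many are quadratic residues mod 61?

(7/61) = -1 → non-residue.
(9/61) = +1 → QR.
(40/61) = -1 → non-residue.
Total quadratic residues among the 3: 1.

1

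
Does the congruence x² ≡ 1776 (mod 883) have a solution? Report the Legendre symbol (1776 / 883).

1

Euler's criterion: (1776/883) ≡ 10^441 (mod 883).
10^2 ≡ 100 (mod 883)
10^4 ≡ 287 (mod 883)
10^8 ≡ 250 (mod 883)
10^16 ≡ 690 (mod 883)
10^32 ≡ 163 (mod 883)
10^64 ≡ 79 (mod 883)
10^128 ≡ 60 (mod 883)
10^256 ≡ 68 (mod 883)
10^441 = 10^(256+128+32+16+8+1) ≡ 1 (mod 883).
Result is 1, so (1776/883) = 1.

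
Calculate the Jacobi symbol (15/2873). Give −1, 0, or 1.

1

Reciprocity: 15 ≡ 3 and 2873 ≡ 1 (mod 4), so (15/2873) = +(2873/15).
Reduce top mod 15: now compute (8/15).
Pull out 2^3: since 15 ≡ 7 (mod 8), (2/15) = +1, so (2/15)^3 = +1.
Reached (1/15) = 1. Collecting the sign flips along the way, the symbol is +1.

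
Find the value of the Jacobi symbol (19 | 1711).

-1

Reciprocity: 19 ≡ 3 and 1711 ≡ 3 (mod 4), so (19/1711) = −(1711/19).
Reduce top mod 19: now compute (1/19).
Reached (1/19) = 1. Collecting the sign flips along the way, the symbol is -1.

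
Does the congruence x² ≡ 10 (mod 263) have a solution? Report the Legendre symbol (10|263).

-1

Pull out 2: since 263 ≡ 7 (mod 8), (2/263) = +1.
Reciprocity: 5 ≡ 1 and 263 ≡ 3 (mod 4), so (5/263) = +(263/5).
Reduce top mod 5: now compute (3/5).
Reciprocity: 3 ≡ 3 and 5 ≡ 1 (mod 4), so (3/5) = +(5/3).
Reduce top mod 3: now compute (2/3).
Pull out 2: since 3 ≡ 3 (mod 8), (2/3) = -1.
Reached (1/3) = 1. Collecting the sign flips along the way, the symbol is -1.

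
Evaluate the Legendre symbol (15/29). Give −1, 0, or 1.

Reciprocity: 15 ≡ 3 and 29 ≡ 1 (mod 4), so (15/29) = +(29/15).
Reduce top mod 15: now compute (14/15).
Pull out 2: since 15 ≡ 7 (mod 8), (2/15) = +1.
Reciprocity: 7 ≡ 3 and 15 ≡ 3 (mod 4), so (7/15) = −(15/7).
Reduce top mod 7: now compute (1/7).
Reached (1/7) = 1. Collecting the sign flips along the way, the symbol is -1.

-1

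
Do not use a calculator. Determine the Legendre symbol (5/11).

Reciprocity: 5 ≡ 1 and 11 ≡ 3 (mod 4), so (5/11) = +(11/5).
Reduce top mod 5: now compute (1/5).
Reached (1/5) = 1. Collecting the sign flips along the way, the symbol is +1.

1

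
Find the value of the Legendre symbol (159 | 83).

-1

Euler's criterion: (159/83) ≡ 76^41 (mod 83).
76^2 ≡ 49 (mod 83)
76^4 ≡ 77 (mod 83)
76^8 ≡ 36 (mod 83)
76^16 ≡ 51 (mod 83)
76^32 ≡ 28 (mod 83)
76^41 = 76^(32+8+1) ≡ 82 (mod 83).
Result is 82 ≡ −1, so (159/83) = −1.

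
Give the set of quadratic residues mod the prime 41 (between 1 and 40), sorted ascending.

1, 2, 4, 5, 8, 9, 10, 16, 18, 20, 21, 23, 25, 31, 32, 33, 36, 37, 39, 40

Square k = 1,…,20 (k and 41−k give the same square):
1²=1, 2²=4, 3²=9, 4²=16, 5²=25, 6²=36, 7²≡8, 8²≡23, 9²≡40, 10²≡18, 11²≡39, 12²≡21, 13²≡5, 14²≡32, 15²≡20, 16²≡10, 17²≡2, 18²≡37, 19²≡33, 20²≡31 (mod 41).
So the quadratic residues mod 41 are {1, 2, 4, 5, 8, 9, 10, 16, 18, 20, 21, 23, 25, 31, 32, 33, 36, 37, 39, 40}.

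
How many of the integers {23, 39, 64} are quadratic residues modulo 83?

(23/83) = +1 → QR.
(39/83) = -1 → non-residue.
(64/83) = +1 → QR.
Total quadratic residues among the 3: 2.

2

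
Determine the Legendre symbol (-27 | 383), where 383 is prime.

-1

First reduce: -27 ≡ 356 (mod 383).
Pull out 2^2: since 383 ≡ 7 (mod 8), (2/383) = +1, so (2/383)^2 = +1.
Reciprocity: 89 ≡ 1 and 383 ≡ 3 (mod 4), so (89/383) = +(383/89).
Reduce top mod 89: now compute (27/89).
Reciprocity: 27 ≡ 3 and 89 ≡ 1 (mod 4), so (27/89) = +(89/27).
Reduce top mod 27: now compute (8/27).
Pull out 2^3: since 27 ≡ 3 (mod 8), (2/27) = -1, so (2/27)^3 = -1.
Reached (1/27) = 1. Collecting the sign flips along the way, the symbol is -1.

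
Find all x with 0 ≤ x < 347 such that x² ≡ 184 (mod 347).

Since 347 ≡ 3 (mod 4), a square root of 184 is 184^((347+1)/4) = 184^87 mod 347.
Repeated squaring: 184^2≡197, 184^4≡292, 184^8≡249, 184^16≡235, 184^32≡52, 184^64≡275 (mod 347).
184^87 = 184^(64+16+4+2+1) ≡ 35 (mod 347).
Check: 35² = 1225 ≡ 184 (mod 347). The two roots are 35 and 312.

35, 312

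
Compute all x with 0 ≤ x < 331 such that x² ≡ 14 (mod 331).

26, 305

Since 331 ≡ 3 (mod 4), a square root of 14 is 14^((331+1)/4) = 14^83 mod 331.
Repeated squaring: 14^2≡196, 14^4≡20, 14^8≡69, 14^16≡127, 14^32≡241, 14^64≡156 (mod 331).
14^83 = 14^(64+16+2+1) ≡ 26 (mod 331).
Check: 26² = 676 ≡ 14 (mod 331). The two roots are 26 and 305.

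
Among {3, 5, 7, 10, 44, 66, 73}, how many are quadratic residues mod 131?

4

(3/131) = +1 → QR.
(5/131) = +1 → QR.
(7/131) = +1 → QR.
(10/131) = -1 → non-residue.
(44/131) = +1 → QR.
(66/131) = -1 → non-residue.
(73/131) = -1 → non-residue.
Total quadratic residues among the 7: 4.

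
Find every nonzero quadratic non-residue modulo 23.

5, 7, 10, 11, 14, 15, 17, 19, 20, 21, 22

Square k = 1,…,11 (k and 23−k give the same square):
1²=1, 2²=4, 3²=9, 4²=16, 5²≡2, 6²≡13, 7²≡3, 8²≡18, 9²≡12, 10²≡8, 11²≡6 (mod 23).
The residues are {1, 2, 3, 4, 6, 8, 9, 12, 13, 16, 18}; the non-residues are the remaining 11 nonzero classes.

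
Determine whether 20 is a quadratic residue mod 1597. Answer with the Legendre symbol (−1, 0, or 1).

Pull out 2^2: since 1597 ≡ 5 (mod 8), (2/1597) = -1, so (2/1597)^2 = +1.
Reciprocity: 5 ≡ 1 and 1597 ≡ 1 (mod 4), so (5/1597) = +(1597/5).
Reduce top mod 5: now compute (2/5).
Pull out 2: since 5 ≡ 5 (mod 8), (2/5) = -1.
Reached (1/5) = 1. Collecting the sign flips along the way, the symbol is -1.

-1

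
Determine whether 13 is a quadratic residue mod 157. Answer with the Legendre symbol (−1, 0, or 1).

1

Euler's criterion: (13/157) ≡ 13^78 (mod 157).
13^2 ≡ 12 (mod 157)
13^4 ≡ 144 (mod 157)
13^8 ≡ 12 (mod 157)
13^16 ≡ 144 (mod 157)
13^32 ≡ 12 (mod 157)
13^64 ≡ 144 (mod 157)
13^78 = 13^(64+8+4+2) ≡ 1 (mod 157).
Result is 1, so (13/157) = 1.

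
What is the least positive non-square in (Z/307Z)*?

2

(2/307) = −1, so 2 is the smallest positive non-residue mod 307.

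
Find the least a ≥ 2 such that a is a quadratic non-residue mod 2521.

(2/2521) = +1, so 2 is a residue.
(3/2521) = +1, so 3 is a residue.
(4/2521) = +1, so 4 is a residue.
(5/2521) = +1, so 5 is a residue.
(6/2521) = +1, so 6 is a residue.
(7/2521) = +1, so 7 is a residue.
(8/2521) = +1, so 8 is a residue.
(9/2521) = +1, so 9 is a residue.
(10/2521) = +1, so 10 is a residue.
(11/2521) = −1, so 11 is the smallest positive non-residue mod 2521.

11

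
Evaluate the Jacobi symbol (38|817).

0

Pull out 2: since 817 ≡ 1 (mod 8), (2/817) = +1.
Reciprocity: 19 ≡ 3 and 817 ≡ 1 (mod 4), so (19/817) = +(817/19).
Reduce top mod 19: now compute (0/19).
Top reduces to 0: gcd > 1, so the symbol is 0.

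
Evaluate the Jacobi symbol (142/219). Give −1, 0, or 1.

Pull out 2: since 219 ≡ 3 (mod 8), (2/219) = -1.
Reciprocity: 71 ≡ 3 and 219 ≡ 3 (mod 4), so (71/219) = −(219/71).
Reduce top mod 71: now compute (6/71).
Pull out 2: since 71 ≡ 7 (mod 8), (2/71) = +1.
Reciprocity: 3 ≡ 3 and 71 ≡ 3 (mod 4), so (3/71) = −(71/3).
Reduce top mod 3: now compute (2/3).
Pull out 2: since 3 ≡ 3 (mod 8), (2/3) = -1.
Reached (1/3) = 1. Collecting the sign flips along the way, the symbol is +1.

1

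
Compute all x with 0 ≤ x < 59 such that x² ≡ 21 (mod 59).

27, 32

Since 59 ≡ 3 (mod 4), a square root of 21 is 21^((59+1)/4) = 21^15 mod 59.
Repeated squaring: 21^2≡28, 21^4≡17, 21^8≡53 (mod 59).
21^15 = 21^(8+4+2+1) ≡ 27 (mod 59).
Check: 27² = 729 ≡ 21 (mod 59). The two roots are 27 and 32.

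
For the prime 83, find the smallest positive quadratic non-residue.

2

(2/83) = −1, so 2 is the smallest positive non-residue mod 83.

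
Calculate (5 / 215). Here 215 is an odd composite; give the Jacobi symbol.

Reciprocity: 5 ≡ 1 and 215 ≡ 3 (mod 4), so (5/215) = +(215/5).
Reduce top mod 5: now compute (0/5).
Top reduces to 0: gcd > 1, so the symbol is 0.

0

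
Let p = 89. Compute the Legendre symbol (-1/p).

Euler's criterion: (-1/89) ≡ 88^44 (mod 89).
88^2 ≡ 1 (mod 89)
88^4 ≡ 1 (mod 89)
88^8 ≡ 1 (mod 89)
88^16 ≡ 1 (mod 89)
88^32 ≡ 1 (mod 89)
88^44 = 88^(32+8+4) ≡ 1 (mod 89).
Result is 1, so (-1/89) = 1.

1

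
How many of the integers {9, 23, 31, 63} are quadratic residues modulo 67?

(9/67) = +1 → QR.
(23/67) = +1 → QR.
(31/67) = -1 → non-residue.
(63/67) = -1 → non-residue.
Total quadratic residues among the 4: 2.

2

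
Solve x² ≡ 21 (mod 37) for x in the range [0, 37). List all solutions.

13, 24

37 ≡ 1 (mod 4), so we find a root by search.
Trying successive values, 13² = 169 ≡ 21 (mod 37). The other root is 37 − 13 = 24.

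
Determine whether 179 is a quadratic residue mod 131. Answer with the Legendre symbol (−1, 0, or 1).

First reduce: 179 ≡ 48 (mod 131).
Pull out 2^4: since 131 ≡ 3 (mod 8), (2/131) = -1, so (2/131)^4 = +1.
Reciprocity: 3 ≡ 3 and 131 ≡ 3 (mod 4), so (3/131) = −(131/3).
Reduce top mod 3: now compute (2/3).
Pull out 2: since 3 ≡ 3 (mod 8), (2/3) = -1.
Reached (1/3) = 1. Collecting the sign flips along the way, the symbol is +1.

1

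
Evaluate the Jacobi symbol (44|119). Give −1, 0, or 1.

-1

Pull out 2^2: since 119 ≡ 7 (mod 8), (2/119) = +1, so (2/119)^2 = +1.
Reciprocity: 11 ≡ 3 and 119 ≡ 3 (mod 4), so (11/119) = −(119/11).
Reduce top mod 11: now compute (9/11).
Reciprocity: 9 ≡ 1 and 11 ≡ 3 (mod 4), so (9/11) = +(11/9).
Reduce top mod 9: now compute (2/9).
Pull out 2: since 9 ≡ 1 (mod 8), (2/9) = +1.
Reached (1/9) = 1. Collecting the sign flips along the way, the symbol is -1.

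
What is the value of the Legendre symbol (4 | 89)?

1

Pull out 2^2: since 89 ≡ 1 (mod 8), (2/89) = +1, so (2/89)^2 = +1.
Reached (1/89) = 1. Collecting the sign flips along the way, the symbol is +1.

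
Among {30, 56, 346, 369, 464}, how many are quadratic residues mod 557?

1

(30/557) = -1 → non-residue.
(56/557) = -1 → non-residue.
(346/557) = -1 → non-residue.
(369/557) = -1 → non-residue.
(464/557) = +1 → QR.
Total quadratic residues among the 5: 1.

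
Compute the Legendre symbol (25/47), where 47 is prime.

Euler's criterion: (25/47) ≡ 25^23 (mod 47).
25^2 ≡ 14 (mod 47)
25^4 ≡ 8 (mod 47)
25^8 ≡ 17 (mod 47)
25^16 ≡ 7 (mod 47)
25^23 = 25^(16+4+2+1) ≡ 1 (mod 47).
Result is 1, so (25/47) = 1.

1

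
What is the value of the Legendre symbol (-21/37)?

1

Euler's criterion: (-21/37) ≡ 16^18 (mod 37).
16^2 ≡ 34 (mod 37)
16^4 ≡ 9 (mod 37)
16^8 ≡ 7 (mod 37)
16^16 ≡ 12 (mod 37)
16^18 = 16^(16+2) ≡ 1 (mod 37).
Result is 1, so (-21/37) = 1.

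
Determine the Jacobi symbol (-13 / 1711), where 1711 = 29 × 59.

First reduce: -13 ≡ 1698 (mod 1711).
Pull out 2: since 1711 ≡ 7 (mod 8), (2/1711) = +1.
Reciprocity: 849 ≡ 1 and 1711 ≡ 3 (mod 4), so (849/1711) = +(1711/849).
Reduce top mod 849: now compute (13/849).
Reciprocity: 13 ≡ 1 and 849 ≡ 1 (mod 4), so (13/849) = +(849/13).
Reduce top mod 13: now compute (4/13).
Pull out 2^2: since 13 ≡ 5 (mod 8), (2/13) = -1, so (2/13)^2 = +1.
Reached (1/13) = 1. Collecting the sign flips along the way, the symbol is +1.

1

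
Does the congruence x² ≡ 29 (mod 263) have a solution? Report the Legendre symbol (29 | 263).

-1

Euler's criterion: (29/263) ≡ 29^131 (mod 263).
29^2 ≡ 52 (mod 263)
29^4 ≡ 74 (mod 263)
29^8 ≡ 216 (mod 263)
29^16 ≡ 105 (mod 263)
29^32 ≡ 242 (mod 263)
29^64 ≡ 178 (mod 263)
29^128 ≡ 124 (mod 263)
29^131 = 29^(128+2+1) ≡ 262 (mod 263).
Result is 262 ≡ −1, so (29/263) = −1.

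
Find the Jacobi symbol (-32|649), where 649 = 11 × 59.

First reduce: -32 ≡ 617 (mod 649).
Reciprocity: 617 ≡ 1 and 649 ≡ 1 (mod 4), so (617/649) = +(649/617).
Reduce top mod 617: now compute (32/617).
Pull out 2^5: since 617 ≡ 1 (mod 8), (2/617) = +1, so (2/617)^5 = +1.
Reached (1/617) = 1. Collecting the sign flips along the way, the symbol is +1.

1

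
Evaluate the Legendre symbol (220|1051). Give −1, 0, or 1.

1

Euler's criterion: (220/1051) ≡ 220^525 (mod 1051).
220^2 ≡ 54 (mod 1051)
220^4 ≡ 814 (mod 1051)
220^8 ≡ 466 (mod 1051)
220^16 ≡ 650 (mod 1051)
220^32 ≡ 1049 (mod 1051)
220^64 ≡ 4 (mod 1051)
220^128 ≡ 16 (mod 1051)
220^256 ≡ 256 (mod 1051)
220^512 ≡ 374 (mod 1051)
220^525 = 220^(512+8+4+1) ≡ 1 (mod 1051).
Result is 1, so (220/1051) = 1.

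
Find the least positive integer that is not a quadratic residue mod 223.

(2/223) = +1, so 2 is a residue.
(3/223) = −1, so 3 is the smallest positive non-residue mod 223.

3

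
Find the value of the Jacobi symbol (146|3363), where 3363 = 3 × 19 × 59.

1

Pull out 2: since 3363 ≡ 3 (mod 8), (2/3363) = -1.
Reciprocity: 73 ≡ 1 and 3363 ≡ 3 (mod 4), so (73/3363) = +(3363/73).
Reduce top mod 73: now compute (5/73).
Reciprocity: 5 ≡ 1 and 73 ≡ 1 (mod 4), so (5/73) = +(73/5).
Reduce top mod 5: now compute (3/5).
Reciprocity: 3 ≡ 3 and 5 ≡ 1 (mod 4), so (3/5) = +(5/3).
Reduce top mod 3: now compute (2/3).
Pull out 2: since 3 ≡ 3 (mod 8), (2/3) = -1.
Reached (1/3) = 1. Collecting the sign flips along the way, the symbol is +1.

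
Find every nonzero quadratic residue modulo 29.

Square k = 1,…,14 (k and 29−k give the same square):
1²=1, 2²=4, 3²=9, 4²=16, 5²=25, 6²≡7, 7²≡20, 8²≡6, 9²≡23, 10²≡13, 11²≡5, 12²≡28, 13²≡24, 14²≡22 (mod 29).
So the quadratic residues mod 29 are {1, 4, 5, 6, 7, 9, 13, 16, 20, 22, 23, 24, 25, 28}.

1,4,5,6,7,9,13,16,20,22,23,24,25,28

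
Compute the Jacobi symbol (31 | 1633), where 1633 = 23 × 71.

-1

Reciprocity: 31 ≡ 3 and 1633 ≡ 1 (mod 4), so (31/1633) = +(1633/31).
Reduce top mod 31: now compute (21/31).
Reciprocity: 21 ≡ 1 and 31 ≡ 3 (mod 4), so (21/31) = +(31/21).
Reduce top mod 21: now compute (10/21).
Pull out 2: since 21 ≡ 5 (mod 8), (2/21) = -1.
Reciprocity: 5 ≡ 1 and 21 ≡ 1 (mod 4), so (5/21) = +(21/5).
Reduce top mod 5: now compute (1/5).
Reached (1/5) = 1. Collecting the sign flips along the way, the symbol is -1.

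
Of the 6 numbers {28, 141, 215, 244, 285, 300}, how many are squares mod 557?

3

(28/557) = +1 → QR.
(141/557) = +1 → QR.
(215/557) = -1 → non-residue.
(244/557) = -1 → non-residue.
(285/557) = +1 → QR.
(300/557) = -1 → non-residue.
Total quadratic residues among the 6: 3.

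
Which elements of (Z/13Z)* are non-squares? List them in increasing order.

Square k = 1,…,6 (k and 13−k give the same square):
1²=1, 2²=4, 3²=9, 4²≡3, 5²≡12, 6²≡10 (mod 13).
The residues are {1, 3, 4, 9, 10, 12}; the non-residues are the remaining 6 nonzero classes.

2,5,6,7,8,11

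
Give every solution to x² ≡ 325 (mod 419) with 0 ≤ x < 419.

64, 355

Since 419 ≡ 3 (mod 4), a square root of 325 is 325^((419+1)/4) = 325^105 mod 419.
Repeated squaring: 325^2≡37, 325^4≡112, 325^8≡393, 325^16≡257, 325^32≡266, 325^64≡364 (mod 419).
325^105 = 325^(64+32+8+1) ≡ 64 (mod 419).
Check: 64² = 4096 ≡ 325 (mod 419). The two roots are 64 and 355.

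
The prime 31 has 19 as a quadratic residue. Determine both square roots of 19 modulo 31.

9, 22

Since 31 ≡ 3 (mod 4), a square root of 19 is 19^((31+1)/4) = 19^8 mod 31.
Repeated squaring: 19^2≡20, 19^4≡28, 19^8≡9 (mod 31).
19^8 = 19^(8) ≡ 9 (mod 31).
Check: 9² = 81 ≡ 19 (mod 31). The two roots are 9 and 22.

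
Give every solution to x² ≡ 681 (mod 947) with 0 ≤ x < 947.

Since 947 ≡ 3 (mod 4), a square root of 681 is 681^((947+1)/4) = 681^237 mod 947.
Repeated squaring: 681^2≡678, 681^4≡389, 681^8≡748, 681^16≡774, 681^32≡572, 681^64≡469, 681^128≡257 (mod 947).
681^237 = 681^(128+64+32+8+4+1) ≡ 794 (mod 947).
Check: 794² = 630436 ≡ 681 (mod 947). The two roots are 153 and 794.

153, 794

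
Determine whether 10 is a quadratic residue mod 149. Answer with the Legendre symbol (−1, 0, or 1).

Pull out 2: since 149 ≡ 5 (mod 8), (2/149) = -1.
Reciprocity: 5 ≡ 1 and 149 ≡ 1 (mod 4), so (5/149) = +(149/5).
Reduce top mod 5: now compute (4/5).
Pull out 2^2: since 5 ≡ 5 (mod 8), (2/5) = -1, so (2/5)^2 = +1.
Reached (1/5) = 1. Collecting the sign flips along the way, the symbol is -1.

-1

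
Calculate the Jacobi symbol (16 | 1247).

1

Pull out 2^4: since 1247 ≡ 7 (mod 8), (2/1247) = +1, so (2/1247)^4 = +1.
Reached (1/1247) = 1. Collecting the sign flips along the way, the symbol is +1.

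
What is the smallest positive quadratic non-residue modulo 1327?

3

(2/1327) = +1, so 2 is a residue.
(3/1327) = −1, so 3 is the smallest positive non-residue mod 1327.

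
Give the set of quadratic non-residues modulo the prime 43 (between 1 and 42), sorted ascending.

Square k = 1,…,21 (k and 43−k give the same square):
1²=1, 2²=4, 3²=9, 4²=16, 5²=25, 6²=36, 7²≡6, 8²≡21, 9²≡38, 10²≡14, 11²≡35, 12²≡15, 13²≡40, 14²≡24, 15²≡10, 16²≡41, 17²≡31, 18²≡23, 19²≡17, 20²≡13, 21²≡11 (mod 43).
The residues are {1, 4, 6, 9, 10, 11, 13, 14, 15, 16, 17, 21, 23, 24, 25, 31, 35, 36, 38, 40, 41}; the non-residues are the remaining 21 nonzero classes.

2,3,5,7,8,12,18,19,20,22,26,27,28,29,30,32,33,34,37,39,42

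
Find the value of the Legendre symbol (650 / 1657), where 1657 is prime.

-1

Pull out 2: since 1657 ≡ 1 (mod 8), (2/1657) = +1.
Reciprocity: 325 ≡ 1 and 1657 ≡ 1 (mod 4), so (325/1657) = +(1657/325).
Reduce top mod 325: now compute (32/325).
Pull out 2^5: since 325 ≡ 5 (mod 8), (2/325) = -1, so (2/325)^5 = -1.
Reached (1/325) = 1. Collecting the sign flips along the way, the symbol is -1.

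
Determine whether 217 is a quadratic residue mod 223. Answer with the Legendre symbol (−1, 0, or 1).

1

Reciprocity: 217 ≡ 1 and 223 ≡ 3 (mod 4), so (217/223) = +(223/217).
Reduce top mod 217: now compute (6/217).
Pull out 2: since 217 ≡ 1 (mod 8), (2/217) = +1.
Reciprocity: 3 ≡ 3 and 217 ≡ 1 (mod 4), so (3/217) = +(217/3).
Reduce top mod 3: now compute (1/3).
Reached (1/3) = 1. Collecting the sign flips along the way, the symbol is +1.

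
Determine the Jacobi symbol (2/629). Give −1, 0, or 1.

Pull out 2: since 629 ≡ 5 (mod 8), (2/629) = -1.
Reached (1/629) = 1. Collecting the sign flips along the way, the symbol is -1.

-1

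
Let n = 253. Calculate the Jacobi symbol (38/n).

-1

Pull out 2: since 253 ≡ 5 (mod 8), (2/253) = -1.
Reciprocity: 19 ≡ 3 and 253 ≡ 1 (mod 4), so (19/253) = +(253/19).
Reduce top mod 19: now compute (6/19).
Pull out 2: since 19 ≡ 3 (mod 8), (2/19) = -1.
Reciprocity: 3 ≡ 3 and 19 ≡ 3 (mod 4), so (3/19) = −(19/3).
Reduce top mod 3: now compute (1/3).
Reached (1/3) = 1. Collecting the sign flips along the way, the symbol is -1.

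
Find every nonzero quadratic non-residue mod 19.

Square k = 1,…,9 (k and 19−k give the same square):
1²=1, 2²=4, 3²=9, 4²=16, 5²≡6, 6²≡17, 7²≡11, 8²≡7, 9²≡5 (mod 19).
The residues are {1, 4, 5, 6, 7, 9, 11, 16, 17}; the non-residues are the remaining 9 nonzero classes.

2,3,8,10,12,13,14,15,18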